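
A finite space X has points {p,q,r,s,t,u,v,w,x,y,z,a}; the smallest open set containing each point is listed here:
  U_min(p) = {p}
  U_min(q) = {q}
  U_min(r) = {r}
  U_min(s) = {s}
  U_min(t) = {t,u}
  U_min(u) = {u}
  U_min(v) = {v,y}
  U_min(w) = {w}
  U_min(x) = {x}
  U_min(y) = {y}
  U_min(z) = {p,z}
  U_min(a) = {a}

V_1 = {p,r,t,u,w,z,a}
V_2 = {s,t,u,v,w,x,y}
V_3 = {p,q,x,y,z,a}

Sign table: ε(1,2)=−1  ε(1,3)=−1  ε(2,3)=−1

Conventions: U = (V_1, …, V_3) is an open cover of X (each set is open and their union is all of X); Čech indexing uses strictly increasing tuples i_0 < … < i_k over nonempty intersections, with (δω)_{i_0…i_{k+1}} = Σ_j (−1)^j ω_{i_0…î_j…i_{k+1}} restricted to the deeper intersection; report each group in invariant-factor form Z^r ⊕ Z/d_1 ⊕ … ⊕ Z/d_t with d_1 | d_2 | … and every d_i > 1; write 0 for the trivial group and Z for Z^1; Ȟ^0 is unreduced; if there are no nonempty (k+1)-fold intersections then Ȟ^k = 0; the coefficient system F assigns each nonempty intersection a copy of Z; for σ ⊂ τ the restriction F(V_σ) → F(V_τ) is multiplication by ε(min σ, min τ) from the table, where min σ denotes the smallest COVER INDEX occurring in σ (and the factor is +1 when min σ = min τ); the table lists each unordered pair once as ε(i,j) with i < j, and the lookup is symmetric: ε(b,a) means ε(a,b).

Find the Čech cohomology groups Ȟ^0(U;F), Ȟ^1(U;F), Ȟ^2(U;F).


Ȟ^0 ≅ 0, Ȟ^1 ≅ Z/2, Ȟ^2 ≅ 0

cover nerve:
  V12={t,u,w} V13={p,z,a} V23={x,y}
C dims 3,3; δ0: rk 3, SNF 1^2·2
Ȟ^0: (3−3)−0=0 ⇒ 0
Ȟ^1: (3−0)−3=0 plus torsion [2] ⇒ Z/2
Ȟ^2: (0−0)−0=0 ⇒ 0


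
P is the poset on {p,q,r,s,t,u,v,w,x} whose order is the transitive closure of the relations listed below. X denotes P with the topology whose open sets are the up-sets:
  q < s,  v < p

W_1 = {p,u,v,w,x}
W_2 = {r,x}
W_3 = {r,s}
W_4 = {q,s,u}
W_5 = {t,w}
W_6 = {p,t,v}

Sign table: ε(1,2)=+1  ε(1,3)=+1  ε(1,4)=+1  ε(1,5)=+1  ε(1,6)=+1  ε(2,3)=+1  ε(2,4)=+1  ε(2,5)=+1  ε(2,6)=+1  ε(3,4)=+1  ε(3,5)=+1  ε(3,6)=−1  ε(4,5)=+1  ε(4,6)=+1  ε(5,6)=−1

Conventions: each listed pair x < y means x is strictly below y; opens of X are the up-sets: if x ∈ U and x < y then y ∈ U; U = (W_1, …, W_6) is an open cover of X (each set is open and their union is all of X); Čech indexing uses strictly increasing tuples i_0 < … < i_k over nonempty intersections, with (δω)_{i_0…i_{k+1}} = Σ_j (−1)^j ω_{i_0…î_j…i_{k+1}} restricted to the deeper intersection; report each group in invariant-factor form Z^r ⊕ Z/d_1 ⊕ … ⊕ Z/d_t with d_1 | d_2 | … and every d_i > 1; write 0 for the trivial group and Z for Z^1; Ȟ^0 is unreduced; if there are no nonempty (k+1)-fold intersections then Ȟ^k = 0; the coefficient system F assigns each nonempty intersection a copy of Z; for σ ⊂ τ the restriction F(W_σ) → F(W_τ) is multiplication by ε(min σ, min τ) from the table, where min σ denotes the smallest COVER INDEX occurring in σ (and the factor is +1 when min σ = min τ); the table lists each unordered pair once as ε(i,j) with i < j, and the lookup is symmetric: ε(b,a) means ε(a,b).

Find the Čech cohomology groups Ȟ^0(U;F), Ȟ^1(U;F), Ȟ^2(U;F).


nonempty intersections:
  W12={x} W14={u} W15={w} W16={p,v} W23={r} W34={s} W56={t}
C dims 6,7; δ0: rk 6, SNF 1^5·2
Ȟ^0: (6−6)−0=0 ⇒ 0
Ȟ^1: (7−0)−6=1 plus torsion [2] ⇒ Z ⊕ Z/2
Ȟ^2: (0−0)−0=0 ⇒ 0

Ȟ^0 = 0, Ȟ^1 = Z ⊕ Z/2 and Ȟ^2 = 0


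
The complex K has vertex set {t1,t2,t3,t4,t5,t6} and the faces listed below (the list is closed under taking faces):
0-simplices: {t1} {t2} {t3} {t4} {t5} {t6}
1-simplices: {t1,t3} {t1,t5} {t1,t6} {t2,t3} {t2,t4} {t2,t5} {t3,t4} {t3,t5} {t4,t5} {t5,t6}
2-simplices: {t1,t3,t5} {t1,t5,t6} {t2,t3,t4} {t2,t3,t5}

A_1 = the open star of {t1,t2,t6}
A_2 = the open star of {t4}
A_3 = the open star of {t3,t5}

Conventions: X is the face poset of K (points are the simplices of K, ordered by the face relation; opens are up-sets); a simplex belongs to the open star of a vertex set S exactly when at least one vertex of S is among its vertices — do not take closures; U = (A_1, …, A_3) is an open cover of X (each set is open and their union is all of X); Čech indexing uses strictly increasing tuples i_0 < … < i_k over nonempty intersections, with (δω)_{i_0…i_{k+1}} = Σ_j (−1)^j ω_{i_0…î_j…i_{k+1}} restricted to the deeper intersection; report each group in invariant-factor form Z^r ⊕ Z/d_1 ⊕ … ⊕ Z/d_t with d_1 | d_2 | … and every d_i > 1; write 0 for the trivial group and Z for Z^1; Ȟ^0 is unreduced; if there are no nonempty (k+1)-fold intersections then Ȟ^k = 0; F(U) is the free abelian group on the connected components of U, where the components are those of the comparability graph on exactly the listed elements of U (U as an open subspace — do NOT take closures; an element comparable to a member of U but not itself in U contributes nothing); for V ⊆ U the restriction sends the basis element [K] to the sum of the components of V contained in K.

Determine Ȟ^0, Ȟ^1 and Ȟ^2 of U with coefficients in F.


nerve simplices:
  A1={{t1},{t2},{t6},{t1,t3},{t1,t5},{t1,t6},{t2,t3},{t2,t4},{t2,t5},{t5,t6},{t1,t3,t5},{t1,t5,t6},{t2,t3,t4},{t2,t3,t5}} A2={{t4},{t2,t4},{t3,t4},{t4,t5},{t2,t3,t4}} A3={{t3},{t5},{t1,t3},{t1,t5},{t2,t3},{t2,t5},{t3,t4},{t3,t5},{t4,t5},{t5,t6},{t1,t3,t5},{t1,t5,t6},{t2,t3,t4},{t2,t3,t5}}
  A12={{t2,t4},{t2,t3,t4}} A13={{t1,t3},{t1,t5},{t2,t3},{t2,t5},{t5,t6},{t1,t3,t5},{t1,t5,t6},{t2,t3,t4},{t2,t3,t5}} A23={{t3,t4},{t4,t5},{t2,t3,t4}}
  A123={{t2,t3,t4}}
components per intersection:
  A1: {{t1},{t6},{t1,t3},{t1,t5},{t1,t6},{t5,t6},{t1,t3,t5},{t1,t5,t6}} {{t2},{t2,t3},{t2,t4},{t2,t5},{t2,t3,t4},{t2,t3,t5}}
  A2: {{t4},{t2,t4},{t3,t4},{t4,t5},{t2,t3,t4}}
  A3: {{t3},{t5},{t1,t3},{t1,t5},{t2,t3},{t2,t5},{t3,t4},{t3,t5},{t4,t5},{t5,t6},{t1,t3,t5},{t1,t5,t6},{t2,t3,t4},{t2,t3,t5}}
  A12: {{t2,t4},{t2,t3,t4}}
  A13: {{t1,t3},{t1,t5},{t5,t6},{t1,t3,t5},{t1,t5,t6}} {{t2,t3},{t2,t5},{t2,t3,t4},{t2,t3,t5}}
  A23: {{t3,t4},{t2,t3,t4}} {{t4,t5}}
  A123: {{t2,t3,t4}}
C dims 4,5,1; δ0: rk 3, SNF 1^3; δ1: rk 1, SNF 1^1
degree 0: 4−3−0 = 1 → Ȟ^0 ≅ Z
degree 1: 5−1−3 = 1 → Ȟ^1 ≅ Z
degree 2: 1−0−1 = 0 → Ȟ^2 ≅ 0

Ȟ^0(U;F) ≅ Z, Ȟ^1(U;F) ≅ Z and Ȟ^2(U;F) ≅ 0


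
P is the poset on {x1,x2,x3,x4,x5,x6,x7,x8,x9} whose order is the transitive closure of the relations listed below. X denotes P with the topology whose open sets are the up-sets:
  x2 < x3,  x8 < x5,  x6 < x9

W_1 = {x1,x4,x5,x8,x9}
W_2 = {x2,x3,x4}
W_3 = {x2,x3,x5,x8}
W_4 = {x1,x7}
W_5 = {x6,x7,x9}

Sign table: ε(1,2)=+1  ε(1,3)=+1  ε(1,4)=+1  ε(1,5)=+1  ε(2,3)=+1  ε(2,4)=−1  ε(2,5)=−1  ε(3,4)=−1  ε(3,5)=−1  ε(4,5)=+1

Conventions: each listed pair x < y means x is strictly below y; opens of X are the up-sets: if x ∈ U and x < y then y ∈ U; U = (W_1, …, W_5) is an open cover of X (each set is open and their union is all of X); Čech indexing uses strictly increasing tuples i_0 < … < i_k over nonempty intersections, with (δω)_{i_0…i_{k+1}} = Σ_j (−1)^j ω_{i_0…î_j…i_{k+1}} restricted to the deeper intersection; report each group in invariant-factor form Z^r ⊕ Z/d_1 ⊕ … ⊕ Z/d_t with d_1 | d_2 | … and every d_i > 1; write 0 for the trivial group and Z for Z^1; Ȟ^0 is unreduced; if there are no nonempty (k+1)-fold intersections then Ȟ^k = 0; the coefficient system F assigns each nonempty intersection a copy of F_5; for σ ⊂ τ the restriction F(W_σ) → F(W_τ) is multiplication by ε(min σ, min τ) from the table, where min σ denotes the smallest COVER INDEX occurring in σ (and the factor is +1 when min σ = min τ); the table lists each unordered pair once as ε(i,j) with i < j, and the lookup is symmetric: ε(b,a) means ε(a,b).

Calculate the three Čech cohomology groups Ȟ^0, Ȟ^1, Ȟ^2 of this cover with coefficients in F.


Ȟ^0(U;F) ≅ Z/5, Ȟ^1(U;F) ≅ Z/5 ⊕ Z/5, Ȟ^2(U;F) ≅ 0

nerve of the cover:
  W12={x4} W13={x5,x8} W14={x1} W15={x9} W23={x2,x3} W45={x7}
C dims 5,6; δ0: rk_F5 4
Ȟ^0 = (5 − 4) − 0 = 1, so Ȟ^0 ≅ Z/5
Ȟ^1 = (6 − 0) − 4 = 2, so Ȟ^1 ≅ Z/5 ⊕ Z/5
Ȟ^2 = (0 − 0) − 0 = 0, so Ȟ^2 ≅ 0


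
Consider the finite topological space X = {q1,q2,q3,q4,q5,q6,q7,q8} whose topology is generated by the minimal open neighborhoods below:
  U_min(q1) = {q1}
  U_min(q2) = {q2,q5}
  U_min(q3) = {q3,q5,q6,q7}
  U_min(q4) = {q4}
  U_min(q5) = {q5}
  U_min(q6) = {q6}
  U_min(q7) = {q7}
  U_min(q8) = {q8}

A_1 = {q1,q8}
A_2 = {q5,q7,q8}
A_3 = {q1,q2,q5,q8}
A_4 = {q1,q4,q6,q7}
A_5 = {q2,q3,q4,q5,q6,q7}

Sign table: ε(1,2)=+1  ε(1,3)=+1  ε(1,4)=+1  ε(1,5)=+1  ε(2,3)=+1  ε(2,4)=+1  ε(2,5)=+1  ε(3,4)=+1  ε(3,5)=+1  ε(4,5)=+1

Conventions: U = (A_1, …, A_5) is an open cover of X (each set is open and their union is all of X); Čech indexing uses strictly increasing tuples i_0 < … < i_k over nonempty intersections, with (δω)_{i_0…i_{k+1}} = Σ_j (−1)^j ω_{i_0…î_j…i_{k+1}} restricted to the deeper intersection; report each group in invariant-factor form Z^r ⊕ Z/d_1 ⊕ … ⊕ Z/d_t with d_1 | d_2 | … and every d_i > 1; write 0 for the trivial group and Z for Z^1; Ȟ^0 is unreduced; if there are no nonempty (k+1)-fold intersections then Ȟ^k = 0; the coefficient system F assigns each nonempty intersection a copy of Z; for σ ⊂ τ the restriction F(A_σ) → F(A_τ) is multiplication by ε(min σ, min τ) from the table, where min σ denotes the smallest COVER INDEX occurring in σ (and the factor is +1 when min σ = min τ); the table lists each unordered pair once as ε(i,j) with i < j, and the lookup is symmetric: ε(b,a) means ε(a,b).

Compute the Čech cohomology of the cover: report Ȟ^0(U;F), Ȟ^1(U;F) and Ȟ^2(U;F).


nerve simplices:
  A12={q8} A13={q1,q8} A14={q1} A23={q5,q8} A24={q7} A25={q5,q7} A34={q1} A35={q2,q5} A45={q4,q6,q7}
  A123={q8} A134={q1} A235={q5} A245={q7}
C dims 5,9,4; δ0: rk 4, SNF 1^4; δ1: rk 4, SNF 1^4
degree 0: 5−4−0 = 1 → Ȟ^0 ≅ Z
degree 1: 9−4−4 = 1 → Ȟ^1 ≅ Z
degree 2: 4−0−4 = 0 → Ȟ^2 ≅ 0

Ȟ^0 ≅ Z; Ȟ^1 ≅ Z; Ȟ^2 ≅ 0


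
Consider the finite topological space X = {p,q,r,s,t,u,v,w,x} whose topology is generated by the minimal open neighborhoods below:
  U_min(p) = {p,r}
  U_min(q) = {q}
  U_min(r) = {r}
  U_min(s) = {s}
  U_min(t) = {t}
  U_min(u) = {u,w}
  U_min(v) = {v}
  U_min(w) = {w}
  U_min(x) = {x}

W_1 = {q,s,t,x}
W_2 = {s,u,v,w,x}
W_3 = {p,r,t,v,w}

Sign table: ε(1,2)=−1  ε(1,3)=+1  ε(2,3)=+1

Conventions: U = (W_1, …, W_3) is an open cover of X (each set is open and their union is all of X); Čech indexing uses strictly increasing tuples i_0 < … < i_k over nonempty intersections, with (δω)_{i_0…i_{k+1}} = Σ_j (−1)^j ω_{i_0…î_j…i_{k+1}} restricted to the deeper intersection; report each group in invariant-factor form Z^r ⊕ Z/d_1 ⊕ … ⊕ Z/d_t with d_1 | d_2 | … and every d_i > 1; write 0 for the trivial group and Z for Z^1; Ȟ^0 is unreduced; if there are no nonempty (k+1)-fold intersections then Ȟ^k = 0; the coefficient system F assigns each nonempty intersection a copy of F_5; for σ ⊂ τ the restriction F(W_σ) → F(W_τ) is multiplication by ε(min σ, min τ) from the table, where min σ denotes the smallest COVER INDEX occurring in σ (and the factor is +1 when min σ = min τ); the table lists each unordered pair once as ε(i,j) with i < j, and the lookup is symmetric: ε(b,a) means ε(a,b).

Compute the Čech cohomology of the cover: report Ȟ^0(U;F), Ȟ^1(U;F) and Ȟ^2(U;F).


Ȟ^0 ≅ 0, Ȟ^1 ≅ 0 and Ȟ^2 ≅ 0

cover nerve:
  W12={s,x} W13={t} W23={v,w}
C dims 3,3; δ0: rk_F5 3
Ȟ^0: (3−3)−0=0 ⇒ 0
Ȟ^1: (3−0)−3=0 ⇒ 0
Ȟ^2: (0−0)−0=0 ⇒ 0


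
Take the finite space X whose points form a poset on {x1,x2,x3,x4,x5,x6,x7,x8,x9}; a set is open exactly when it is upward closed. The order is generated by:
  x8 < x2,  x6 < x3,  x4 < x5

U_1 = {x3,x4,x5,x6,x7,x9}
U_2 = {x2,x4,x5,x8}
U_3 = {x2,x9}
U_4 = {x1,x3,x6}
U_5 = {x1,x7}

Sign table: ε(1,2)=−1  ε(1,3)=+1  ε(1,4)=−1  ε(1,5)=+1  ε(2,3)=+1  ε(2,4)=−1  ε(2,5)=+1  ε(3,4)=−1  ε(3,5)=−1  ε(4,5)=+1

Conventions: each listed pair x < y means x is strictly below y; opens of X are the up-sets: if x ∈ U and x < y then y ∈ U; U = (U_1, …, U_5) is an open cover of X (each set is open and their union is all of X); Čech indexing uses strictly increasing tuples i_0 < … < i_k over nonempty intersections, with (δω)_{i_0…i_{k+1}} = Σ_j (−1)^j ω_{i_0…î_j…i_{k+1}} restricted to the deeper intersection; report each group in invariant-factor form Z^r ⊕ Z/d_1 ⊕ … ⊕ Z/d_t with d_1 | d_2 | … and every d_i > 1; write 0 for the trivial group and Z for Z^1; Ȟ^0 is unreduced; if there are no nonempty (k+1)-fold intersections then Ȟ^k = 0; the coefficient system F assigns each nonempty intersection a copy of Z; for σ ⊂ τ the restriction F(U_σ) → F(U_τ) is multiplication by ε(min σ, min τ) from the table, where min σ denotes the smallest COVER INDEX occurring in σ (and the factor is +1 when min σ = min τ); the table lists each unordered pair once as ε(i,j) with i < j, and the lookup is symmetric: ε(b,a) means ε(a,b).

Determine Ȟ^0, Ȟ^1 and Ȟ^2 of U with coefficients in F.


nonempty intersections:
  U12={x4,x5} U13={x9} U14={x3,x6} U15={x7} U23={x2} U45={x1}
C dims 5,6; δ0: rk 5, SNF 1^4·2
Ȟ^0: (5−5)−0=0 ⇒ 0
Ȟ^1: (6−0)−5=1 plus torsion [2] ⇒ Z ⊕ Z/2
Ȟ^2: (0−0)−0=0 ⇒ 0

Ȟ^0 ≅ 0, Ȟ^1 ≅ Z ⊕ Z/2 and Ȟ^2 ≅ 0


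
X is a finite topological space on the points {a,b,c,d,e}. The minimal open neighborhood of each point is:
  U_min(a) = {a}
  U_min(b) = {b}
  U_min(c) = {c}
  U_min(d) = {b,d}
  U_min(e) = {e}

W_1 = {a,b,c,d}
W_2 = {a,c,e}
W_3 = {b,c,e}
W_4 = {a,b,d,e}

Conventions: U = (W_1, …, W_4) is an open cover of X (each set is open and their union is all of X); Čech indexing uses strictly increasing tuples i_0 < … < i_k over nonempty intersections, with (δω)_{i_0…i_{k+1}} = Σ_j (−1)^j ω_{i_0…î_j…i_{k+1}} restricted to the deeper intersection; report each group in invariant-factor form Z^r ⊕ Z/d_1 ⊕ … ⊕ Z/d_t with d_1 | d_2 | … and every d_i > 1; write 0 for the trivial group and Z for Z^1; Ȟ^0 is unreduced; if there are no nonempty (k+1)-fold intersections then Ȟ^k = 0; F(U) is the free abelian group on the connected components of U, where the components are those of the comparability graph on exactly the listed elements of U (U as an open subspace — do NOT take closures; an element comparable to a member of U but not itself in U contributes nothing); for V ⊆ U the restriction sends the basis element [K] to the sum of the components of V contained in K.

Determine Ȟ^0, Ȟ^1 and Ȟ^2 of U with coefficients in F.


intersection data:
  W12={a,c} W13={b,c} W14={a,b,d} W23={c,e} W24={a,e} W34={b,e}
  W123={c} W124={a} W134={b} W234={e}
components per intersection:
  W1: {a} {b,d} {c}
  W2: {a} {c} {e}
  W3: {b} {c} {e}
  W4: {a} {b,d} {e}
  W12: {a} {c}
  W13: {b} {c}
  W14: {a} {b,d}
  W23: {c} {e}
  W24: {a} {e}
  W34: {b} {e}
  W123: {c}
  W124: {a}
  W134: {b}
  W234: {e}
C dims 12,12,4; δ0: rk 8, SNF 1^8; δ1: rk 4, SNF 1^4
Ȟ^0 = (12 − 8) − 0 = 4, so Ȟ^0 ≅ Z^4
Ȟ^1 = (12 − 4) − 8 = 0, so Ȟ^1 ≅ 0
Ȟ^2 = (4 − 0) − 4 = 0, so Ȟ^2 ≅ 0

Ȟ^0(U;F) ≅ Z^4,  Ȟ^1(U;F) ≅ 0,  Ȟ^2(U;F) ≅ 0


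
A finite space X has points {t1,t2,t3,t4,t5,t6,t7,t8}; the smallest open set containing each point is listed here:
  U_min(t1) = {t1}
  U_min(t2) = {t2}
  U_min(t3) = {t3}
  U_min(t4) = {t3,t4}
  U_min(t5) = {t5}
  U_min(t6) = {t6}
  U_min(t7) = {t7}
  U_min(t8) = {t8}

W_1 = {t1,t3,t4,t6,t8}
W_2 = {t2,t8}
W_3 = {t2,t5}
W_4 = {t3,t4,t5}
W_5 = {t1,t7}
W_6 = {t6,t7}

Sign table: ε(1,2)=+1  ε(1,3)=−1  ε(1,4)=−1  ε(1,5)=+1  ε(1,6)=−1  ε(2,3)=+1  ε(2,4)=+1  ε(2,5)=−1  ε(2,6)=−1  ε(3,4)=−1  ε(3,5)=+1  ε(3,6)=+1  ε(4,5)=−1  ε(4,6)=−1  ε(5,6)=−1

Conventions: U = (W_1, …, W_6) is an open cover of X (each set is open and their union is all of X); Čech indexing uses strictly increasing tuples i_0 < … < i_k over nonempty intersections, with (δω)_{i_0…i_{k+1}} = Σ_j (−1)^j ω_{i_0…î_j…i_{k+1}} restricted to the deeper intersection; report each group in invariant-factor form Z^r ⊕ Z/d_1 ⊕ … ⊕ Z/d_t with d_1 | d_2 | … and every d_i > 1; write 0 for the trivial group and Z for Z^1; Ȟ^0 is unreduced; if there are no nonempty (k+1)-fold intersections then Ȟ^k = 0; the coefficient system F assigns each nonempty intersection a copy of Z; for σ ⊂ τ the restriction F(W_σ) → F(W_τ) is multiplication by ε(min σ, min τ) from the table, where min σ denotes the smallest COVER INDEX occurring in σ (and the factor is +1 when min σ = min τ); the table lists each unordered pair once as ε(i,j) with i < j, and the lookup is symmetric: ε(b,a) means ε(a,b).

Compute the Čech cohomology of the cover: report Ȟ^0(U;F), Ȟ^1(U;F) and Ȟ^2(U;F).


nerve of the cover:
  W12={t8} W14={t3,t4} W15={t1} W16={t6} W23={t2} W34={t5} W56={t7}
C dims 6,7; δ0: rk 5, SNF 1^5
Ȟ^0 = (6 − 5) − 0 = 1, so Ȟ^0 ≅ Z
Ȟ^1 = (7 − 0) − 5 = 2, so Ȟ^1 ≅ Z^2
Ȟ^2 = (0 − 0) − 0 = 0, so Ȟ^2 ≅ 0

Ȟ^0 = Z,  Ȟ^1 = Z^2,  Ȟ^2 = 0


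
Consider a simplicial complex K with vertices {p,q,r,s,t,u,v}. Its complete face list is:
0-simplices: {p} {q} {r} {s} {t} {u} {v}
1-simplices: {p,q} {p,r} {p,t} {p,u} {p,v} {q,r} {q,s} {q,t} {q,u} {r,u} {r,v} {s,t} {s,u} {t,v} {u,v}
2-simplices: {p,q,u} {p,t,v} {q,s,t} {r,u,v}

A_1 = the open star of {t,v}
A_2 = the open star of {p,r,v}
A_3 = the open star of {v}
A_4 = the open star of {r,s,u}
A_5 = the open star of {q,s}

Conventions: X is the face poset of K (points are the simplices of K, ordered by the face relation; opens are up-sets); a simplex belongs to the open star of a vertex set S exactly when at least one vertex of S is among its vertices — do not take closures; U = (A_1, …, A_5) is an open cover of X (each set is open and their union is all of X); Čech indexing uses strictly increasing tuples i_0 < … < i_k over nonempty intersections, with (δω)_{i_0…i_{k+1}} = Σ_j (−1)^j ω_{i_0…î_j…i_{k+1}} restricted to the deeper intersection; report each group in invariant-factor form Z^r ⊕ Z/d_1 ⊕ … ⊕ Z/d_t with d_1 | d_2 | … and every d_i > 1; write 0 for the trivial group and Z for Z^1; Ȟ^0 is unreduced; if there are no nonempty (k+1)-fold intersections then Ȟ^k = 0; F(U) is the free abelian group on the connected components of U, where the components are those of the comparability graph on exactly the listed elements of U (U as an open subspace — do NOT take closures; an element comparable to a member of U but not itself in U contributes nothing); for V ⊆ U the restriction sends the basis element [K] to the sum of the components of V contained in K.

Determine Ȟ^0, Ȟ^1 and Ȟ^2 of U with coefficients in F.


Ȟ^0 = Z; Ȟ^1 = Z^4; Ȟ^2 = 0

cover nerve:
  A1={{t},{v},{p,t},{p,v},{q,t},{r,v},{s,t},{t,v},{u,v},{p,t,v},{q,s,t},{r,u,v}} A2={{p},{r},{v},{p,q},{p,r},{p,t},{p,u},{p,v},{q,r},{r,u},{r,v},{t,v},{u,v},{p,q,u},{p,t,v},{r,u,v}} A3={{v},{p,v},{r,v},{t,v},{u,v},{p,t,v},{r,u,v}} A4={{r},{s},{u},{p,r},{p,u},{q,r},{q,s},{q,u},{r,u},{r,v},{s,t},{s,u},{u,v},{p,q,u},{q,s,t},{r,u,v}} A5={{q},{s},{p,q},{q,r},{q,s},{q,t},{q,u},{s,t},{s,u},{p,q,u},{q,s,t}}
  A12={{v},{p,t},{p,v},{r,v},{t,v},{u,v},{p,t,v},{r,u,v}} A13={{v},{p,v},{r,v},{t,v},{u,v},{p,t,v},{r,u,v}} A14={{r,v},{s,t},{u,v},{q,s,t},{r,u,v}} A15={{q,t},{s,t},{q,s,t}} A23={{v},{p,v},{r,v},{t,v},{u,v},{p,t,v},{r,u,v}} A24={{r},{p,r},{p,u},{q,r},{r,u},{r,v},{u,v},{p,q,u},{r,u,v}} A25={{p,q},{q,r},{p,q,u}} A34={{r,v},{u,v},{r,u,v}} A45={{s},{q,r},{q,s},{q,u},{s,t},{s,u},{p,q,u},{q,s,t}}
  A123={{v},{p,v},{r,v},{t,v},{u,v},{p,t,v},{r,u,v}} A124={{r,v},{u,v},{r,u,v}} A134={{r,v},{u,v},{r,u,v}} A145={{s,t},{q,s,t}} A234={{r,v},{u,v},{r,u,v}} A245={{q,r},{p,q,u}}
  A1234={{r,v},{u,v},{r,u,v}}
components per intersection:
  A1: {{t},{v},{p,t},{p,v},{q,t},{r,v},{s,t},{t,v},{u,v},{p,t,v},{q,s,t},{r,u,v}}
  A2: {{p},{r},{v},{p,q},{p,r},{p,t},{p,u},{p,v},{q,r},{r,u},{r,v},{t,v},{u,v},{p,q,u},{p,t,v},{r,u,v}}
  A3: {{v},{p,v},{r,v},{t,v},{u,v},{p,t,v},{r,u,v}}
  A4: {{r},{s},{u},{p,r},{p,u},{q,r},{q,s},{q,u},{r,u},{r,v},{s,t},{s,u},{u,v},{p,q,u},{q,s,t},{r,u,v}}
  A5: {{q},{s},{p,q},{q,r},{q,s},{q,t},{q,u},{s,t},{s,u},{p,q,u},{q,s,t}}
  A12: {{v},{p,t},{p,v},{r,v},{t,v},{u,v},{p,t,v},{r,u,v}}
  A13: {{v},{p,v},{r,v},{t,v},{u,v},{p,t,v},{r,u,v}}
  A14: {{r,v},{u,v},{r,u,v}} {{s,t},{q,s,t}}
  A15: {{q,t},{s,t},{q,s,t}}
  A23: {{v},{p,v},{r,v},{t,v},{u,v},{p,t,v},{r,u,v}}
  A24: {{r},{p,r},{q,r},{r,u},{r,v},{u,v},{r,u,v}} {{p,u},{p,q,u}}
  A25: {{p,q},{p,q,u}} {{q,r}}
  A34: {{r,v},{u,v},{r,u,v}}
  A45: {{s},{q,s},{s,t},{s,u},{q,s,t}} {{q,r}} {{q,u},{p,q,u}}
  A123: {{v},{p,v},{r,v},{t,v},{u,v},{p,t,v},{r,u,v}}
  A124: {{r,v},{u,v},{r,u,v}}
  A134: {{r,v},{u,v},{r,u,v}}
  A145: {{s,t},{q,s,t}}
  A234: {{r,v},{u,v},{r,u,v}}
  A245: {{q,r}} {{p,q,u}}
  A1234: {{r,v},{u,v},{r,u,v}}
C dims 5,14,7,1; δ0: rk 4, SNF 1^4; δ1: rk 6, SNF 1^6; δ2: rk 1, SNF 1^1
Ȟ^0: (5−4)−0=1 ⇒ Z
Ȟ^1: (14−6)−4=4 ⇒ Z^4
Ȟ^2: (7−1)−6=0 ⇒ 0


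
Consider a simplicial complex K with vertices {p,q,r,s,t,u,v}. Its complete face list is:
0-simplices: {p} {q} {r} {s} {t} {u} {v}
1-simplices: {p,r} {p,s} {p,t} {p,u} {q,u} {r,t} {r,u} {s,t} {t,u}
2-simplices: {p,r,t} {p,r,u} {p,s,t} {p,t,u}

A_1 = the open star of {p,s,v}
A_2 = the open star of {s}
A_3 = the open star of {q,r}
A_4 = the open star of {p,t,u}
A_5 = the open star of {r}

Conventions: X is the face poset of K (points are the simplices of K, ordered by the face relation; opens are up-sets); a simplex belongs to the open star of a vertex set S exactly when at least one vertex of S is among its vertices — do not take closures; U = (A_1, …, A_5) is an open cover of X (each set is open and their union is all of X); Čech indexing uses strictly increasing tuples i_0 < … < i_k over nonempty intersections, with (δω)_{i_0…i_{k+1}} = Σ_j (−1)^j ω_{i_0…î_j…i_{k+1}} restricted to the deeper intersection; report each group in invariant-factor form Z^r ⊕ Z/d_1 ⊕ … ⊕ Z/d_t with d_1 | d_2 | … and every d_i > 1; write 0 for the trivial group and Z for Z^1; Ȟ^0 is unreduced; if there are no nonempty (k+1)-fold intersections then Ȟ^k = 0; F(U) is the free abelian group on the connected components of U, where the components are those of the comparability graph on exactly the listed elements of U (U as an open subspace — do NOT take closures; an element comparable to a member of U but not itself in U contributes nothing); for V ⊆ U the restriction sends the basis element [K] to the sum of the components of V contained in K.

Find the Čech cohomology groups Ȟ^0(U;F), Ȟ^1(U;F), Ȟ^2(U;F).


nerve simplices:
  A1={{p},{s},{v},{p,r},{p,s},{p,t},{p,u},{s,t},{p,r,t},{p,r,u},{p,s,t},{p,t,u}} A2={{s},{p,s},{s,t},{p,s,t}} A3={{q},{r},{p,r},{q,u},{r,t},{r,u},{p,r,t},{p,r,u}} A4={{p},{t},{u},{p,r},{p,s},{p,t},{p,u},{q,u},{r,t},{r,u},{s,t},{t,u},{p,r,t},{p,r,u},{p,s,t},{p,t,u}} A5={{r},{p,r},{r,t},{r,u},{p,r,t},{p,r,u}}
  A12={{s},{p,s},{s,t},{p,s,t}} A13={{p,r},{p,r,t},{p,r,u}} A14={{p},{p,r},{p,s},{p,t},{p,u},{s,t},{p,r,t},{p,r,u},{p,s,t},{p,t,u}} A15={{p,r},{p,r,t},{p,r,u}} A24={{p,s},{s,t},{p,s,t}} A34={{p,r},{q,u},{r,t},{r,u},{p,r,t},{p,r,u}} A35={{r},{p,r},{r,t},{r,u},{p,r,t},{p,r,u}} A45={{p,r},{r,t},{r,u},{p,r,t},{p,r,u}}
  A124={{p,s},{s,t},{p,s,t}} A134={{p,r},{p,r,t},{p,r,u}} A135={{p,r},{p,r,t},{p,r,u}} A145={{p,r},{p,r,t},{p,r,u}} A345={{p,r},{r,t},{r,u},{p,r,t},{p,r,u}}
  A1345={{p,r},{p,r,t},{p,r,u}}
components per intersection:
  A1: {{p},{s},{p,r},{p,s},{p,t},{p,u},{s,t},{p,r,t},{p,r,u},{p,s,t},{p,t,u}} {{v}}
  A2: {{s},{p,s},{s,t},{p,s,t}}
  A3: {{q},{q,u}} {{r},{p,r},{r,t},{r,u},{p,r,t},{p,r,u}}
  A4: {{p},{t},{u},{p,r},{p,s},{p,t},{p,u},{q,u},{r,t},{r,u},{s,t},{t,u},{p,r,t},{p,r,u},{p,s,t},{p,t,u}}
  A5: {{r},{p,r},{r,t},{r,u},{p,r,t},{p,r,u}}
  A12: {{s},{p,s},{s,t},{p,s,t}}
  A13: {{p,r},{p,r,t},{p,r,u}}
  A14: {{p},{p,r},{p,s},{p,t},{p,u},{s,t},{p,r,t},{p,r,u},{p,s,t},{p,t,u}}
  A15: {{p,r},{p,r,t},{p,r,u}}
  A24: {{p,s},{s,t},{p,s,t}}
  A34: {{p,r},{r,t},{r,u},{p,r,t},{p,r,u}} {{q,u}}
  A35: {{r},{p,r},{r,t},{r,u},{p,r,t},{p,r,u}}
  A45: {{p,r},{r,t},{r,u},{p,r,t},{p,r,u}}
  A124: {{p,s},{s,t},{p,s,t}}
  A134: {{p,r},{p,r,t},{p,r,u}}
  A135: {{p,r},{p,r,t},{p,r,u}}
  A145: {{p,r},{p,r,t},{p,r,u}}
  A345: {{p,r},{r,t},{r,u},{p,r,t},{p,r,u}}
  A1345: {{p,r},{p,r,t},{p,r,u}}
C dims 7,9,5,1; δ0: rk 5, SNF 1^5; δ1: rk 4, SNF 1^4; δ2: rk 1, SNF 1^1
degree 0: 7−5−0 = 2 → Ȟ^0 ≅ Z^2
degree 1: 9−4−5 = 0 → Ȟ^1 ≅ 0
degree 2: 5−1−4 = 0 → Ȟ^2 ≅ 0

Ȟ^0 ≅ Z^2; Ȟ^1 ≅ 0; Ȟ^2 ≅ 0


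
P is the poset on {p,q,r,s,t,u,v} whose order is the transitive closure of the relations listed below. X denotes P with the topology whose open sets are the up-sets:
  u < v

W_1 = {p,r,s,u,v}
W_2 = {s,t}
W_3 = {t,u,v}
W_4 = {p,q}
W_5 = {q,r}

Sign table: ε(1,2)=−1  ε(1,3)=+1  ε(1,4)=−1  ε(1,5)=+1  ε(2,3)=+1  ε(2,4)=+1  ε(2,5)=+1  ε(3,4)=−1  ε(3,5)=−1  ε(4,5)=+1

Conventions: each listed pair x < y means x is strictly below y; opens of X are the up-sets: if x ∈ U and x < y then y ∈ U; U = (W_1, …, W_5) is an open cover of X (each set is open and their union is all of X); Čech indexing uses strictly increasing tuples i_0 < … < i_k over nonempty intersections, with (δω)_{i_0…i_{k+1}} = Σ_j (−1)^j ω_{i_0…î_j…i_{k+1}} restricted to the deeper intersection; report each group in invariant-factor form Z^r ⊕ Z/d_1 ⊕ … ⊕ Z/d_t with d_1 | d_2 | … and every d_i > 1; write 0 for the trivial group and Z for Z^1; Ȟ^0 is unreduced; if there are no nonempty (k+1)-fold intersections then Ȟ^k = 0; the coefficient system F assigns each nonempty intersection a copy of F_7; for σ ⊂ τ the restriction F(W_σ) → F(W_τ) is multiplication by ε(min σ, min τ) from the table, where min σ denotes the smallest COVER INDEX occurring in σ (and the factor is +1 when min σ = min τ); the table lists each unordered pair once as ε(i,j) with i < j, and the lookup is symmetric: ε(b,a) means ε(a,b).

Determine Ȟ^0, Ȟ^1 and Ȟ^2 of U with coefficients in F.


cover nerve:
  W12={s} W13={u,v} W14={p} W15={r} W23={t} W45={q}
C dims 5,6; δ0: rk_F7 5
Ȟ^0: (5−5)−0=0 ⇒ 0
Ȟ^1: (6−0)−5=1 ⇒ Z/7
Ȟ^2: (0−0)−0=0 ⇒ 0

Ȟ^0 = 0; Ȟ^1 = Z/7; Ȟ^2 = 0


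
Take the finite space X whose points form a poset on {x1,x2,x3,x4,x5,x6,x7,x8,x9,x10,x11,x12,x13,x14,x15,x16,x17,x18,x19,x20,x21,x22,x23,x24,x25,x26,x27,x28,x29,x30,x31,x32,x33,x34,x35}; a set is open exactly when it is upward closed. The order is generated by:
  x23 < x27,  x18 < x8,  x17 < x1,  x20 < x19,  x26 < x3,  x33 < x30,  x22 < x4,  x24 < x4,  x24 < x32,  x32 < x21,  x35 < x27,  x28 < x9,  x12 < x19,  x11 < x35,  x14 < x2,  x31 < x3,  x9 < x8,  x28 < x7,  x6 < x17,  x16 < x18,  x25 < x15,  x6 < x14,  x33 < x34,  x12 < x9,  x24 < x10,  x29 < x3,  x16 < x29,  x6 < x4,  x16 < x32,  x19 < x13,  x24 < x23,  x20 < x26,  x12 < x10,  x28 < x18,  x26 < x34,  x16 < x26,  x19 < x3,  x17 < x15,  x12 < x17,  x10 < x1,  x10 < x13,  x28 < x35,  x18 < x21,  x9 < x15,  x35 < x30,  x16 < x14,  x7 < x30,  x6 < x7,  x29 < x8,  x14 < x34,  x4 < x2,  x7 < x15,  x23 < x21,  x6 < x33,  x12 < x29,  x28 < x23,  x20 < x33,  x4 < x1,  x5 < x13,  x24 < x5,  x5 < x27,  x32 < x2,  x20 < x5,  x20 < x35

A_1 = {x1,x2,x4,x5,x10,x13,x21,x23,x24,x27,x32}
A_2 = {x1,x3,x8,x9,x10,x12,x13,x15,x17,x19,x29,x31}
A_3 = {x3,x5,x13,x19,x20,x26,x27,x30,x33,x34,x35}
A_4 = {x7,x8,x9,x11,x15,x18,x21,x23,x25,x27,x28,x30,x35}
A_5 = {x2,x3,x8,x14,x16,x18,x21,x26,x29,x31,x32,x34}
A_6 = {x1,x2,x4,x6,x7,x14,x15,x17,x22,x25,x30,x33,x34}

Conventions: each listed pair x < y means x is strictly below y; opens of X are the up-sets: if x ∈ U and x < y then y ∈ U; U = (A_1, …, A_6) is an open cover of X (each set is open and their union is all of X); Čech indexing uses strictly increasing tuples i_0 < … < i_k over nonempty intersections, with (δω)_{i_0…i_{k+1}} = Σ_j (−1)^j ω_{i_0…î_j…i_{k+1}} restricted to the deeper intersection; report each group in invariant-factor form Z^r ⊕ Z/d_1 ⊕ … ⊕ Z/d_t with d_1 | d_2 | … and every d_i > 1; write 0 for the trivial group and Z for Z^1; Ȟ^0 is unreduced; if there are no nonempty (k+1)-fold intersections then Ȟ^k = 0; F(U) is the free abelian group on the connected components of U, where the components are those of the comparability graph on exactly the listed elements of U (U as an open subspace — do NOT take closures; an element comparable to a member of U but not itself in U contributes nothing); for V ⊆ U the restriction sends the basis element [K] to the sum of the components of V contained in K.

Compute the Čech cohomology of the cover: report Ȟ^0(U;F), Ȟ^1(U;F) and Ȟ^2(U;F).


Ȟ^0 = Z, Ȟ^1 = 0 and Ȟ^2 = Z/2

nonempty intersections:
  A12={x1,x10,x13} A13={x5,x13,x27} A14={x21,x23,x27} A15={x2,x21,x32} A16={x1,x2,x4} A23={x3,x13,x19} A24={x8,x9,x15} A25={x3,x8,x29,x31} A26={x1,x15,x17} A34={x27,x30,x35} A35={x3,x26,x34} A36={x30,x33,x34} A45={x8,x18,x21} A46={x7,x15,x25,x30} A56={x2,x14,x34}
  A123={x13} A126={x1} A134={x27} A145={x21} A156={x2} A235={x3} A245={x8} A246={x15} A346={x30} A356={x34}
components per intersection:
  A1: {x1,x2,x4,x5,x10,x13,x21,x23,x24,x27,x32}
  A2: {x1,x3,x8,x9,x10,x12,x13,x15,x17,x19,x29,x31}
  A3: {x3,x5,x13,x19,x20,x26,x27,x30,x33,x34,x35}
  A4: {x7,x8,x9,x11,x15,x18,x21,x23,x25,x27,x28,x30,x35}
  A5: {x2,x3,x8,x14,x16,x18,x21,x26,x29,x31,x32,x34}
  A6: {x1,x2,x4,x6,x7,x14,x15,x17,x22,x25,x30,x33,x34}
  A12: {x1,x10,x13}
  A13: {x5,x13,x27}
  A14: {x21,x23,x27}
  A15: {x2,x21,x32}
  A16: {x1,x2,x4}
  A23: {x3,x13,x19}
  A24: {x8,x9,x15}
  A25: {x3,x8,x29,x31}
  A26: {x1,x15,x17}
  A34: {x27,x30,x35}
  A35: {x3,x26,x34}
  A36: {x30,x33,x34}
  A45: {x8,x18,x21}
  A46: {x7,x15,x25,x30}
  A56: {x2,x14,x34}
  A123: {x13}
  A126: {x1}
  A134: {x27}
  A145: {x21}
  A156: {x2}
  A235: {x3}
  A245: {x8}
  A246: {x15}
  A346: {x30}
  A356: {x34}
C dims 6,15,10; δ0: rk 5, SNF 1^5; δ1: rk 10, SNF 1^9·2
Ȟ^0: (6−5)−0=1 ⇒ Z
Ȟ^1: (15−10)−5=0 ⇒ 0
Ȟ^2: (10−0)−10=0 plus torsion [2] ⇒ Z/2


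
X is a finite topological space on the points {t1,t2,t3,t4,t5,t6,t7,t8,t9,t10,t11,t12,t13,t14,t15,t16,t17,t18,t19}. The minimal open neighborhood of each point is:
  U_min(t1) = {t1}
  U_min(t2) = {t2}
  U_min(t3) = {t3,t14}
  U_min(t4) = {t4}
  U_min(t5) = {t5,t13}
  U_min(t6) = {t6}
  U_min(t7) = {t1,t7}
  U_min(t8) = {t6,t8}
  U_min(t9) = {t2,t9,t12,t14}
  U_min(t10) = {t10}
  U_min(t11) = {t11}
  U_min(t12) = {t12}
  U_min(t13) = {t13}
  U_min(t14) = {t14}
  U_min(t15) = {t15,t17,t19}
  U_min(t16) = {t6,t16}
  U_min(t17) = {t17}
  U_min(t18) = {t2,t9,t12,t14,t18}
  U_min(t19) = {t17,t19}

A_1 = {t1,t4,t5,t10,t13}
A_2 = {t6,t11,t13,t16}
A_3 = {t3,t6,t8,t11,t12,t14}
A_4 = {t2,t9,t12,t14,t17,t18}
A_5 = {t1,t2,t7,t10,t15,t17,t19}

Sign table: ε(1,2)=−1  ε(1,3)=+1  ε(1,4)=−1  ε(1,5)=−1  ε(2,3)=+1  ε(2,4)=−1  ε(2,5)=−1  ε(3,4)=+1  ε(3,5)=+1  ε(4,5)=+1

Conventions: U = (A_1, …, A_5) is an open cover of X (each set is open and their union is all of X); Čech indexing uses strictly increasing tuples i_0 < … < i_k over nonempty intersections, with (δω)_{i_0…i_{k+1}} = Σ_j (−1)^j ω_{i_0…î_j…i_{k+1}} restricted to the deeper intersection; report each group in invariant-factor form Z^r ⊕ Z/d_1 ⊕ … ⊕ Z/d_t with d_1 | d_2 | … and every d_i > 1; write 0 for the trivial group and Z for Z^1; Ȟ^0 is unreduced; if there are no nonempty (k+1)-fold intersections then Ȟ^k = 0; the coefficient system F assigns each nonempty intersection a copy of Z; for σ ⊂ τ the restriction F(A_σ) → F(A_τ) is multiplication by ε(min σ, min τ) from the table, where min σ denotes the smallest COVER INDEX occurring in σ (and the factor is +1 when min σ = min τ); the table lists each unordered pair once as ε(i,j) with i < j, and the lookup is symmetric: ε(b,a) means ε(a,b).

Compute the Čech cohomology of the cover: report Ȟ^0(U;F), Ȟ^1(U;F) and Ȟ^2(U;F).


Ȟ^0 = Z; Ȟ^1 = Z; Ȟ^2 = 0

nerve of the cover:
  A12={t13} A15={t1,t10} A23={t6,t11} A34={t12,t14} A45={t2,t17}
C dims 5,5; δ0: rk 4, SNF 1^4
Ȟ^0 = (5 − 4) − 0 = 1, so Ȟ^0 ≅ Z
Ȟ^1 = (5 − 0) − 4 = 1, so Ȟ^1 ≅ Z
Ȟ^2 = (0 − 0) − 0 = 0, so Ȟ^2 ≅ 0


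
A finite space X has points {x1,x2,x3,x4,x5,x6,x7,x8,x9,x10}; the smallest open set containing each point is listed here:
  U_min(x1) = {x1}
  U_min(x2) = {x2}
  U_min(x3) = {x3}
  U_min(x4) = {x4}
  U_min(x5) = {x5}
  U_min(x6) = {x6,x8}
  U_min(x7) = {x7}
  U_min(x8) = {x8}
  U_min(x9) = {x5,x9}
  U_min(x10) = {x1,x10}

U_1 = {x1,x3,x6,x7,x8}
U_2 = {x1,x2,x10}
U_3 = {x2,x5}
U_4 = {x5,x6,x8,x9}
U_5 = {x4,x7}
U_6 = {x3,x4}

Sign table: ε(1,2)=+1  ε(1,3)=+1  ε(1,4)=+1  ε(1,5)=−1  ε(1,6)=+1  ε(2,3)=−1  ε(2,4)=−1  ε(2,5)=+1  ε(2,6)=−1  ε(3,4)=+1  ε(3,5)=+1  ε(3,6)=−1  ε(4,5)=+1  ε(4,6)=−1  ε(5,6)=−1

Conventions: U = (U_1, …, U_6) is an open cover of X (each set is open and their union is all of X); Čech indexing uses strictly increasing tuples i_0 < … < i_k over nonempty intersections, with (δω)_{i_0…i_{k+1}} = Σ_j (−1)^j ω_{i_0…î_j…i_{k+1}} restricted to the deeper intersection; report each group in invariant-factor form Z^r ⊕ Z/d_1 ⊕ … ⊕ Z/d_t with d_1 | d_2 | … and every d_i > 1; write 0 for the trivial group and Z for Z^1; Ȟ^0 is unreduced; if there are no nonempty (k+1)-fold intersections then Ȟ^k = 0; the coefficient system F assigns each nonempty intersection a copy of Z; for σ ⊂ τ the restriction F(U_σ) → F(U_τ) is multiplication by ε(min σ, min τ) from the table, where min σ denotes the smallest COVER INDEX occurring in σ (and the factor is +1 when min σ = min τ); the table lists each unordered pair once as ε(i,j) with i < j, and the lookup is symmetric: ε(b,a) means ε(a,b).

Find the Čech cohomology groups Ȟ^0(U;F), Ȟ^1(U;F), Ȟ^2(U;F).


Ȟ^0(U;F) ≅ 0, Ȟ^1(U;F) ≅ Z ⊕ Z/2 and Ȟ^2(U;F) ≅ 0

nerve of the cover:
  U12={x1} U14={x6,x8} U15={x7} U16={x3} U23={x2} U34={x5} U56={x4}
C dims 6,7; δ0: rk 6, SNF 1^5·2
Ȟ^0 = (6 − 6) − 0 = 0, so Ȟ^0 ≅ 0
Ȟ^1 = (7 − 0) − 6 = 1 plus torsion [2], so Ȟ^1 ≅ Z ⊕ Z/2
Ȟ^2 = (0 − 0) − 0 = 0, so Ȟ^2 ≅ 0


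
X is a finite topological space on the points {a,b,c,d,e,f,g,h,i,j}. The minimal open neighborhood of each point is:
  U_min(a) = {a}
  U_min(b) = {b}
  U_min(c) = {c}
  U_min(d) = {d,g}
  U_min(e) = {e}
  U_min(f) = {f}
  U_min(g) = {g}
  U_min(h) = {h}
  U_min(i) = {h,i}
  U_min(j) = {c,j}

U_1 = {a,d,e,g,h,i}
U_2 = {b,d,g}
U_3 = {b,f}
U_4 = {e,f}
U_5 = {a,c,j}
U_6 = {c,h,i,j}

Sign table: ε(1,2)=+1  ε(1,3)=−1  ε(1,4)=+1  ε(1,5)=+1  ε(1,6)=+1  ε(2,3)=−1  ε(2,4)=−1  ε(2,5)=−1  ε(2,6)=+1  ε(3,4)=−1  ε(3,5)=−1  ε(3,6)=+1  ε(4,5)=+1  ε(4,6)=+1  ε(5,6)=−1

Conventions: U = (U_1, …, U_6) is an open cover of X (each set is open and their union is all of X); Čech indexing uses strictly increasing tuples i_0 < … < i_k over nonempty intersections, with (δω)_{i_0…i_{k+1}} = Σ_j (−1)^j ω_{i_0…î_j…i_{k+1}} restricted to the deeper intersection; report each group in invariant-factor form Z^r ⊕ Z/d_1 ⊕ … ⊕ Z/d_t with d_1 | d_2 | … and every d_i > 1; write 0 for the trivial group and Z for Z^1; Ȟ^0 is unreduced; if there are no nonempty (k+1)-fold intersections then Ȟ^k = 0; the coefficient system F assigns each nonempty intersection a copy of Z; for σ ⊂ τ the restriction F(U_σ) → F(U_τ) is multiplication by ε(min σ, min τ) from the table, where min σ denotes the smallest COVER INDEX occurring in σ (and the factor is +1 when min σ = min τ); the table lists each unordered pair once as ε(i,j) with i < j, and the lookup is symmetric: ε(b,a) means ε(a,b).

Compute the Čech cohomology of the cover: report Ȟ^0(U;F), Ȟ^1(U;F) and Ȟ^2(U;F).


nonempty overlaps:
  U12={d,g} U14={e} U15={a} U16={h,i} U23={b} U34={f} U56={c,j}
C dims 6,7; δ0: rk 6, SNF 1^5·2
degree 0: 6−6−0 = 0 → Ȟ^0 ≅ 0
degree 1: 7−0−6 = 1 plus torsion [2] → Ȟ^1 ≅ Z ⊕ Z/2
degree 2: 0−0−0 = 0 → Ȟ^2 ≅ 0

Ȟ^0 ≅ 0, Ȟ^1 ≅ Z ⊕ Z/2, Ȟ^2 ≅ 0


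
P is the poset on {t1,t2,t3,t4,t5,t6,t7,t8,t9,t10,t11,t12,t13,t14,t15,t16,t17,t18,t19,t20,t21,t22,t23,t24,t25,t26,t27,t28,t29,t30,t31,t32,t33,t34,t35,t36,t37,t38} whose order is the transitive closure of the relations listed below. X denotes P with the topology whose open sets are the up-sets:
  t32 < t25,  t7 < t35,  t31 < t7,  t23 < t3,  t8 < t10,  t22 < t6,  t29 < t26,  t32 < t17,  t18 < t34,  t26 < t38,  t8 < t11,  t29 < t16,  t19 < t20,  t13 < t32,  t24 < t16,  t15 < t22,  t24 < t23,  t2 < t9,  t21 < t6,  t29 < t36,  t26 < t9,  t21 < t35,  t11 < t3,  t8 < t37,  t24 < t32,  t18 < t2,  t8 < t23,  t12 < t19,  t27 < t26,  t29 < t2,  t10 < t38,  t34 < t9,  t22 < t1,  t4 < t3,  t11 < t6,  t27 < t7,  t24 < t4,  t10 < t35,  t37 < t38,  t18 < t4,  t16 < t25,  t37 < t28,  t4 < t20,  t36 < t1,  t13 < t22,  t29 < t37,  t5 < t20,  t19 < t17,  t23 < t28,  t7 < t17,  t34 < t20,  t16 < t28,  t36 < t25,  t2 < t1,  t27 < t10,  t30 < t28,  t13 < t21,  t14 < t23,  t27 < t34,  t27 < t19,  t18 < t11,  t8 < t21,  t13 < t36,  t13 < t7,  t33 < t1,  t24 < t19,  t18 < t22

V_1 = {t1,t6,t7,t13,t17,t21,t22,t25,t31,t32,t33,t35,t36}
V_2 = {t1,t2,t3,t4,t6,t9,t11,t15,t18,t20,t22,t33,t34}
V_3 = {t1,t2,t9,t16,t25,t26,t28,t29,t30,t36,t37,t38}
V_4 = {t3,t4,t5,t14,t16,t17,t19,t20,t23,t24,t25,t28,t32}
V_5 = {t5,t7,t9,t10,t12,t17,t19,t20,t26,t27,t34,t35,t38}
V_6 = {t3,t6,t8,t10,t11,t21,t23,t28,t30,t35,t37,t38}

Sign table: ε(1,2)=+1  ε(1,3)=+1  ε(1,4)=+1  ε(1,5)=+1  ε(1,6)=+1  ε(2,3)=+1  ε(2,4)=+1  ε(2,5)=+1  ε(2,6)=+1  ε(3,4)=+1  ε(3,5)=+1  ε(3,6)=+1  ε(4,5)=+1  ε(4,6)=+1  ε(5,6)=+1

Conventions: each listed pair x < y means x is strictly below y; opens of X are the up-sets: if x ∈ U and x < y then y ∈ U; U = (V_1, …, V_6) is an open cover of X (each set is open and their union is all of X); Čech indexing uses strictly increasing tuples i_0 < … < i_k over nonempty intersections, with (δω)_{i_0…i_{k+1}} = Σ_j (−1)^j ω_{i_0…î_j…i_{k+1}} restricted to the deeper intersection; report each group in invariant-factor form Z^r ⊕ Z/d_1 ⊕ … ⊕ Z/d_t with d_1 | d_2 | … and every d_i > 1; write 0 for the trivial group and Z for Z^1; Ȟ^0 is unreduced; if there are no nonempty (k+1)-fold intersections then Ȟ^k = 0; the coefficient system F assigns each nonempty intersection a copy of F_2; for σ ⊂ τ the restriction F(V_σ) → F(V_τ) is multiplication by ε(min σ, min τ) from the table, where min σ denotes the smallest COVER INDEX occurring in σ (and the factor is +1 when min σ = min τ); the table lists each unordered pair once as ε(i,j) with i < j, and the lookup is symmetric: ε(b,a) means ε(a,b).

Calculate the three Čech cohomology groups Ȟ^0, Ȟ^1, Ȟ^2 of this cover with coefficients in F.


Ȟ^0(U;F) ≅ Z/2, Ȟ^1(U;F) ≅ Z/2 and Ȟ^2(U;F) ≅ Z/2

nonempty intersections:
  V12={t1,t6,t22,t33} V13={t1,t25,t36} V14={t17,t25,t32} V15={t7,t17,t35} V16={t6,t21,t35} V23={t1,t2,t9} V24={t3,t4,t20} V25={t9,t20,t34} V26={t3,t6,t11} V34={t16,t25,t28} V35={t9,t26,t38} V36={t28,t30,t37,t38} V45={t5,t17,t19,t20} V46={t3,t23,t28} V56={t10,t35,t38}
  V123={t1} V126={t6} V134={t25} V145={t17} V156={t35} V235={t9} V245={t20} V246={t3} V346={t28} V356={t38}
C dims 6,15,10; δ0: rk_F2 5; δ1: rk_F2 9
Ȟ^0: (6−5)−0=1 ⇒ Z/2
Ȟ^1: (15−9)−5=1 ⇒ Z/2
Ȟ^2: (10−0)−9=1 ⇒ Z/2


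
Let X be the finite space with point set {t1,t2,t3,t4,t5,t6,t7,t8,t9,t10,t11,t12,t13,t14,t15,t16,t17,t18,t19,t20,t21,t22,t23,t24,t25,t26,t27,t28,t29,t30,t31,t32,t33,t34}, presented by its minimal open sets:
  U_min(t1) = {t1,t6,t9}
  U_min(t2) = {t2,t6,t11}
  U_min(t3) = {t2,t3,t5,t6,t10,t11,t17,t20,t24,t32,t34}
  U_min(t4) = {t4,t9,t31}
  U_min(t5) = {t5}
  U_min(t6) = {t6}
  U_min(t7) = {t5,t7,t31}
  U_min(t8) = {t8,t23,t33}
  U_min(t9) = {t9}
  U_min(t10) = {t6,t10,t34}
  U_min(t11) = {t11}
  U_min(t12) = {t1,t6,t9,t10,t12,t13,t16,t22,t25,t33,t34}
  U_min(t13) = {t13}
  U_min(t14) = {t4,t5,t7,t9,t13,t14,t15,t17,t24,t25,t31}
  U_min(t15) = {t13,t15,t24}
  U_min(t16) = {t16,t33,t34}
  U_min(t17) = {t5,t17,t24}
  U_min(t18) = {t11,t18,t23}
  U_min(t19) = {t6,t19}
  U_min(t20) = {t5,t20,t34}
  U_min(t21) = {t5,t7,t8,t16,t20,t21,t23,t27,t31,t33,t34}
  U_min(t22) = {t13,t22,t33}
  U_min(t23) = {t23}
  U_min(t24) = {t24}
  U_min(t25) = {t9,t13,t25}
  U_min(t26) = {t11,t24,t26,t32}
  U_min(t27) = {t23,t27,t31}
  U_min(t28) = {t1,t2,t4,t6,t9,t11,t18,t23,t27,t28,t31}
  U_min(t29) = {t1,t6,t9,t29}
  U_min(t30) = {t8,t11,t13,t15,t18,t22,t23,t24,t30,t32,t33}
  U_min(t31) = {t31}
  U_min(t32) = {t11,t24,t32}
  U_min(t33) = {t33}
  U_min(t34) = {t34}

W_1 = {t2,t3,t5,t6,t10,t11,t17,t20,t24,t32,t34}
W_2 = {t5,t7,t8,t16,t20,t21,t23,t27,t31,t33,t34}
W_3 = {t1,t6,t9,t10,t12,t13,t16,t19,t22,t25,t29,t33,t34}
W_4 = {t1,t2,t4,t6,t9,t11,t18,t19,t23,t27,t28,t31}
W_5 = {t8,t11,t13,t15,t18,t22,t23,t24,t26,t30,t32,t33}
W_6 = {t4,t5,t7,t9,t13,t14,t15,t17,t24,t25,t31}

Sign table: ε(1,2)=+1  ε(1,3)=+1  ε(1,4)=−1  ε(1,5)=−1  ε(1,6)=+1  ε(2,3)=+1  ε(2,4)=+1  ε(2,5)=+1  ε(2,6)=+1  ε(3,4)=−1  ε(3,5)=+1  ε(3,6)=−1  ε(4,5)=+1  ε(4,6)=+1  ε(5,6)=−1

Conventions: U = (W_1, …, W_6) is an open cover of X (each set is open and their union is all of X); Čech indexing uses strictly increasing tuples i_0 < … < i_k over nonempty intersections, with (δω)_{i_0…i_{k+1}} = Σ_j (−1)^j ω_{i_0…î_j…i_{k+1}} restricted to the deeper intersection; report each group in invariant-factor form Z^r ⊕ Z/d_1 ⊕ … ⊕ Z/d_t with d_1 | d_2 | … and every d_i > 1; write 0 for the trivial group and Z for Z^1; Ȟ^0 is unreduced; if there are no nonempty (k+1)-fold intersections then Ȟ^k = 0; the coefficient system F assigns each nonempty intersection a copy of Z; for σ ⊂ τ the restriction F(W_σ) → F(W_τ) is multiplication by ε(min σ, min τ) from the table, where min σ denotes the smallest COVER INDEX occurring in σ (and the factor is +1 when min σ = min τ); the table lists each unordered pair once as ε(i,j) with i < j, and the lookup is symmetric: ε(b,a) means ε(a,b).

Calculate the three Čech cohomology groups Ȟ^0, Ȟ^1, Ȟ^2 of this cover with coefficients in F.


nonempty intersections:
  W12={t5,t20,t34} W13={t6,t10,t34} W14={t2,t6,t11} W15={t11,t24,t32} W16={t5,t17,t24} W23={t16,t33,t34} W24={t23,t27,t31} W25={t8,t23,t33} W26={t5,t7,t31} W34={t1,t6,t9,t19} W35={t13,t22,t33} W36={t9,t13,t25} W45={t11,t18,t23} W46={t4,t9,t31} W56={t13,t15,t24}
  W123={t34} W126={t5} W134={t6} W145={t11} W156={t24} W235={t33} W245={t23} W246={t31} W346={t9} W356={t13}
C dims 6,15,10; δ0: rk 6, SNF 1^5·2; δ1: rk 9, SNF 1^9
Ȟ^0: (6−6)−0=0 ⇒ 0
Ȟ^1: (15−9)−6=0 plus torsion [2] ⇒ Z/2
Ȟ^2: (10−0)−9=1 ⇒ Z

Ȟ^0 ≅ 0,  Ȟ^1 ≅ Z/2,  Ȟ^2 ≅ Z
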